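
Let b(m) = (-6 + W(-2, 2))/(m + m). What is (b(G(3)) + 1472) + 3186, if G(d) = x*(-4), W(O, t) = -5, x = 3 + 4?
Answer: 260859/56 ≈ 4658.2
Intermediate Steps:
x = 7
G(d) = -28 (G(d) = 7*(-4) = -28)
b(m) = -11/(2*m) (b(m) = (-6 - 5)/(m + m) = -11*1/(2*m) = -11/(2*m))
(b(G(3)) + 1472) + 3186 = (-11/2/(-28) + 1472) + 3186 = (-11/2*(-1/28) + 1472) + 3186 = (11/56 + 1472) + 3186 = 82443/56 + 3186 = 260859/56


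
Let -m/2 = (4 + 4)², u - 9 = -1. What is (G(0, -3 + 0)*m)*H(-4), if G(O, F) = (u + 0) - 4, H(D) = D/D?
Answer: -512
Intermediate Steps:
u = 8 (u = 9 - 1 = 8)
m = -128 (m = -2*(4 + 4)² = -2*8² = -2*64 = -128)
H(D) = 1
G(O, F) = 4 (G(O, F) = (8 + 0) - 4 = 8 - 4 = 4)
(G(0, -3 + 0)*m)*H(-4) = (4*(-128))*1 = -512*1 = -512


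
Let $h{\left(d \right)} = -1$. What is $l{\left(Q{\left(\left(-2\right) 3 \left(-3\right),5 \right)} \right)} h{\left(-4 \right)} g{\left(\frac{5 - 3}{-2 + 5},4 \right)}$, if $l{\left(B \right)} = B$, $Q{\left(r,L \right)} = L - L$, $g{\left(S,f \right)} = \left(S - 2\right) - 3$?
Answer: $0$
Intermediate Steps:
$g{\left(S,f \right)} = -5 + S$ ($g{\left(S,f \right)} = \left(-2 + S\right) - 3 = -5 + S$)
$Q{\left(r,L \right)} = 0$
$l{\left(Q{\left(\left(-2\right) 3 \left(-3\right),5 \right)} \right)} h{\left(-4 \right)} g{\left(\frac{5 - 3}{-2 + 5},4 \right)} = 0 \left(-1\right) \left(-5 + \frac{5 - 3}{-2 + 5}\right) = 0 \left(-5 + \frac{2}{3}\right) = 0 \left(- \frac{13}{3}\right) = 0$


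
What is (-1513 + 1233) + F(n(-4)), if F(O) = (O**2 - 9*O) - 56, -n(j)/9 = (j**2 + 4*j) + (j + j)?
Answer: 4200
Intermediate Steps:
n(j) = -54*j - 9*j**2 (n(j) = -9*((j**2 + 4*j) + (j + j)) = -9*((j**2 + 4*j) + 2*j) = -9*(j**2 + 6*j) = -54*j - 9*j**2)
F(O) = -56 + O**2 - 9*O
(-1513 + 1233) + F(n(-4)) = (-1513 + 1233) + (-56 + (-9*(-4)*(6 - 4))**2 - (-81)*(-4)*(6 - 4)) = -280 + (-56 + (-9*(-4)*2)**2 - (-81)*(-4)*2) = -280 + (-56 + 72**2 - 9*72) = -280 + (-56 + 5184 - 648) = -280 + 4480 = 4200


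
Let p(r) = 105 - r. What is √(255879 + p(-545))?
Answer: √256529 ≈ 506.49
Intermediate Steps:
√(255879 + p(-545)) = √(255879 + (105 - 1*(-545))) = √(255879 + (105 + 545)) = √(255879 + 650) = √256529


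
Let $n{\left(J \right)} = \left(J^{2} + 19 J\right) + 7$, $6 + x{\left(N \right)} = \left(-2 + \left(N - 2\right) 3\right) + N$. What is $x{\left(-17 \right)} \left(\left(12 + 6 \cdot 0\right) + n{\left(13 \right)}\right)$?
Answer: $-35670$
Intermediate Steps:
$x{\left(N \right)} = -14 + 4 N$ ($x{\left(N \right)} = -6 + \left(\left(-2 + \left(N - 2\right) 3\right) + N\right) = -6 + \left(\left(-2 + \left(-2 + N\right) 3\right) + N\right) = -6 + \left(\left(-2 + \left(-6 + 3 N\right)\right) + N\right) = -6 + \left(\left(-8 + 3 N\right) + N\right) = -6 + \left(-8 + 4 N\right) = -14 + 4 N$)
$n{\left(J \right)} = 7 + J^{2} + 19 J$
$x{\left(-17 \right)} \left(\left(12 + 6 \cdot 0\right) + n{\left(13 \right)}\right) = \left(-14 + 4 \left(-17\right)\right) \left(\left(12 + 6 \cdot 0\right) + \left(7 + 13^{2} + 19 \cdot 13\right)\right) = \left(-14 - 68\right) \left(\left(12 + 0\right) + \left(7 + 169 + 247\right)\right) = - 82 \left(12 + 423\right) = \left(-82\right) 435 = -35670$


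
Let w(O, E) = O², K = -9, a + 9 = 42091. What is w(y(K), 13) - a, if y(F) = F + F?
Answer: -41758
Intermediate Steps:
a = 42082 (a = -9 + 42091 = 42082)
y(F) = 2*F
w(y(K), 13) - a = (2*(-9))² - 1*42082 = (-18)² - 42082 = 324 - 42082 = -41758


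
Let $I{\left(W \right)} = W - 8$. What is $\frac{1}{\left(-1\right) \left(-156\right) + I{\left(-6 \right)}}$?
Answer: $\frac{1}{142} \approx 0.0070423$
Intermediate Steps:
$I{\left(W \right)} = -8 + W$ ($I{\left(W \right)} = W - 8 = -8 + W$)
$\frac{1}{\left(-1\right) \left(-156\right) + I{\left(-6 \right)}} = \frac{1}{\left(-1\right) \left(-156\right) - 14} = \frac{1}{156 - 14} = \frac{1}{142}$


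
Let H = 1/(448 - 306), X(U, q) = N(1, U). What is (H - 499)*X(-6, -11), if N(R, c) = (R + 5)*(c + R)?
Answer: 1062855/71 ≈ 14970.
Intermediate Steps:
N(R, c) = (5 + R)*(R + c)
X(U, q) = 6 + 6*U (X(U, q) = 1² + 5*1 + 5*U + 1*U = 1 + 5 + 5*U + U = 6 + 6*U)
H = 1/142 ≈ 0.0070423
(H - 499)*X(-6, -11) = (1/142 - 499)*(6 + 6*(-6)) = -70857*(6 - 36)/142 = -70857/142*(-30) = 1062855/71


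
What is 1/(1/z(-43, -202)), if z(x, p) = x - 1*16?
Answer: -59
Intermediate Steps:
z(x, p) = -16 + x (z(x, p) = x - 16 = -16 + x)
1/(1/z(-43, -202)) = 1/(1/(-16 - 43)) = 1/(1/(-59)) = 1/(-1/59) = -59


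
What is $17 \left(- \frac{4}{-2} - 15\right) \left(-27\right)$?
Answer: $5967$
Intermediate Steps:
$17 \left(- \frac{4}{-2} - 15\right) \left(-27\right) = 17 \left(\left(-4\right) \left(- \frac{1}{2}\right) - 15\right) \left(-27\right) = 17 \left(2 - 15\right) \left(-27\right) = 17 \left(-13\right) \left(-27\right) = \left(-221\right) \left(-27\right) = 5967$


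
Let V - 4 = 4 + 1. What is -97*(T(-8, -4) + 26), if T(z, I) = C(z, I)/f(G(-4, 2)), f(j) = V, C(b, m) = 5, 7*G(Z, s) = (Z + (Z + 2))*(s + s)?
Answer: -23183/9 ≈ -2575.9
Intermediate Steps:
G(Z, s) = 2*s*(2 + 2*Z)/7 (G(Z, s) = ((Z + (Z + 2))*(s + s))/7 = ((Z + (2 + Z))*(2*s))/7 = ((2 + 2*Z)*(2*s))/7 = (2*s*(2 + 2*Z))/7 = 2*s*(2 + 2*Z)/7)
V = 9 (V = 4 + (4 + 1) = 4 + 5 = 9)
f(j) = 9
T(z, I) = 5/9
-97*(T(-8, -4) + 26) = -97*(5/9 + 26) = -97*239/9 = -23183/9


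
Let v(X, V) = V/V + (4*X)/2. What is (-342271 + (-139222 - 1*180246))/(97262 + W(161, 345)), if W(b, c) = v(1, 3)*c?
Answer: -661739/98297 ≈ -6.7320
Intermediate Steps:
v(X, V) = 1 + 2*X (v(X, V) = 1 + (4*X)*(½) = 1 + 2*X)
W(b, c) = 3*c (W(b, c) = (1 + 2*1)*c = (1 + 2)*c = 3*c)
(-342271 + (-139222 - 1*180246))/(97262 + W(161, 345)) = (-342271 + (-139222 - 1*180246))/(97262 + 3*345) = (-342271 + (-139222 - 180246))/(97262 + 1035) = (-342271 - 319468)/98297 = -661739*1/98297 = -661739/98297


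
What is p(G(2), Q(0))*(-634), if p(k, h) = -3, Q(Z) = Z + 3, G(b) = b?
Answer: 1902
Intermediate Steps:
Q(Z) = 3 + Z
p(G(2), Q(0))*(-634) = -3*(-634) = 1902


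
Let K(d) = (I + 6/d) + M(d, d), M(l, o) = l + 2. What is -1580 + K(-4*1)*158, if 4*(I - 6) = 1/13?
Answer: -30731/26 ≈ -1182.0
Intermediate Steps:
I = 313/52 (I = 6 + (¼)/13 = 6 + (¼)*(1/13) = 6 + 1/52 = 313/52 ≈ 6.0192)
M(l, o) = 2 + l
K(d) = 417/52 + d + 6/d (K(d) = (313/52 + 6/d) + (2 + d) = 417/52 + d + 6/d)
-1580 + K(-4*1)*158 = -1580 + (417/52 - 4*1 + 6/((-4*1)))*158 = -1580 + (417/52 - 4 + 6/(-4))*158 = -1580 + (417/52 - 4 + 6*(-¼))*158 = -1580 + (417/52 - 4 - 3/2)*158 = -1580 + (131/52)*158 = -1580 + 10349/26 = -30731/26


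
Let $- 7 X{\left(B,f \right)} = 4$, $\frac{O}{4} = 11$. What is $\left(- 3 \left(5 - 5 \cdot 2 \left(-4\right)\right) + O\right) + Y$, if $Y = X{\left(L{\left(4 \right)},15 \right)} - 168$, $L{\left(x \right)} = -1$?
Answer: $- \frac{1817}{7} \approx -259.57$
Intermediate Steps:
$O = 44$ ($O = 4 \cdot 11 = 44$)
$X{\left(B,f \right)} = - \frac{4}{7}$ ($X{\left(B,f \right)} = \left(- \frac{1}{7}\right) 4 = - \frac{4}{7}$)
$Y = - \frac{1180}{7}$ ($Y = - \frac{4}{7} - 168 = - \frac{1180}{7} \approx -168.57$)
$\left(- 3 \left(5 - 5 \cdot 2 \left(-4\right)\right) + O\right) + Y = \left(- 3 \left(5 - 5 \cdot 2 \left(-4\right)\right) + 44\right) - \frac{1180}{7} = \left(- 3 \left(5 - 10 \left(-4\right)\right) + 44\right) - \frac{1180}{7} = \left(- 3 \left(5 - -40\right) + 44\right) - \frac{1180}{7} = \left(- 3 \left(5 + 40\right) + 44\right) - \frac{1180}{7} = \left(\left(-3\right) 45 + 44\right) - \frac{1180}{7} = \left(-135 + 44\right) - \frac{1180}{7} = -91 - \frac{1180}{7} = - \frac{1817}{7}$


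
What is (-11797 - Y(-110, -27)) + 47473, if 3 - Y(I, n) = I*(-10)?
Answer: 36773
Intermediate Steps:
Y(I, n) = 3 + 10*I (Y(I, n) = 3 - I*(-10) = 3 - (-10)*I = 3 + 10*I)
(-11797 - Y(-110, -27)) + 47473 = (-11797 - (3 + 10*(-110))) + 47473 = (-11797 - (3 - 1100)) + 47473 = (-11797 - 1*(-1097)) + 47473 = (-11797 + 1097) + 47473 = -10700 + 47473 = 36773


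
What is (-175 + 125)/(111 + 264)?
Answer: -2/15 ≈ -0.13333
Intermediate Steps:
(-175 + 125)/(111 + 264) = -50/375 = -50*1/375 = -2/15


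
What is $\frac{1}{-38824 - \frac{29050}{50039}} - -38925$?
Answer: $\frac{75621278465011}{1942743186} \approx 38925.0$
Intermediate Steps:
$\frac{1}{-38824 - \frac{29050}{50039}} - -38925 = \frac{1}{-38824 - \frac{29050}{50039}} + 38925 = \frac{1}{- \frac{1942743186}{50039}} + 38925 = - \frac{50039}{1942743186} + 38925 = \frac{75621278465011}{1942743186}$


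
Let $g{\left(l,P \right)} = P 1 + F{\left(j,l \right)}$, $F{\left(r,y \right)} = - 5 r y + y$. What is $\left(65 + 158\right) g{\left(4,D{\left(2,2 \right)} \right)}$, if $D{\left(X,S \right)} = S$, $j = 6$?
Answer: $-25422$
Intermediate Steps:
$F{\left(r,y \right)} = y - 5 r y$ ($F{\left(r,y \right)} = - 5 r y + y = y - 5 r y$)
$g{\left(l,P \right)} = P - 29 l$ ($g{\left(l,P \right)} = P 1 + l \left(1 - 30\right) = P + l \left(1 - 30\right) = P + l \left(-29\right) = P - 29 l$)
$\left(65 + 158\right) g{\left(4,D{\left(2,2 \right)} \right)} = \left(65 + 158\right) \left(2 - 116\right) = 223 \left(2 - 116\right) = 223 \left(-114\right) = -25422$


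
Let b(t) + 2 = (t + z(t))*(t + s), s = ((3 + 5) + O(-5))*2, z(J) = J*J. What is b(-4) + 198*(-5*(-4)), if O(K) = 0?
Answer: 4102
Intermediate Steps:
z(J) = J²
s = 16 (s = ((3 + 5) + 0)*2 = (8 + 0)*2 = 8*2 = 16)
b(t) = -2 + (16 + t)*(t + t²) (b(t) = -2 + (t + t²)*(t + 16) = -2 + (t + t²)*(16 + t) = -2 + (16 + t)*(t + t²))
b(-4) + 198*(-5*(-4)) = (-2 + (-4)³ + 16*(-4) + 17*(-4)²) + 198*(-5*(-4)) = (-2 - 64 - 64 + 17*16) + 198*20 = (-2 - 64 - 64 + 272) + 3960 = 142 + 3960 = 4102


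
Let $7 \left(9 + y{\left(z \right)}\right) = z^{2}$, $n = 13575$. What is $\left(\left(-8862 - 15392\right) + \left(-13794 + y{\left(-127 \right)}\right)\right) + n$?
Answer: $- \frac{155245}{7} \approx -22178.0$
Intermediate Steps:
$y{\left(z \right)} = -9 + \frac{z^{2}}{7}$
$\left(\left(-8862 - 15392\right) + \left(-13794 + y{\left(-127 \right)}\right)\right) + n = \left(\left(-8862 - 15392\right) - \left(13803 - \frac{16129}{7}\right)\right) + 13575 = \left(-24254 + \left(-13794 + \left(-9 + \frac{1}{7} \cdot 16129\right)\right)\right) + 13575 = \left(-24254 + \left(-13794 + \left(-9 + \frac{16129}{7}\right)\right)\right) + 13575 = \left(-24254 + \left(-13794 + \frac{16066}{7}\right)\right) + 13575 = \left(-24254 - \frac{80492}{7}\right) + 13575 = - \frac{250270}{7} + 13575 = - \frac{155245}{7}$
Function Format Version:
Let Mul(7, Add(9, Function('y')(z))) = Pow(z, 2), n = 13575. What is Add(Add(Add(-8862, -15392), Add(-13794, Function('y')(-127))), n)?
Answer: Rational(-155245, 7) ≈ -22178.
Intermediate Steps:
Function('y')(z) = Add(-9, Mul(Rational(1, 7), Pow(z, 2)))
Add(Add(Add(-8862, -15392), Add(-13794, Function('y')(-127))), n) = Add(Add(Add(-8862, -15392), Add(-13794, Add(-9, Mul(Rational(1, 7), Pow(-127, 2))))), 13575) = Add(Add(-24254, Add(-13794, Add(-9, Mul(Rational(1, 7), 16129)))), 13575) = Add(Add(-24254, Add(-13794, Add(-9, Rational(16129, 7)))), 13575) = Add(Add(-24254, Add(-13794, Rational(16066, 7))), 13575) = Add(Add(-24254, Rational(-80492, 7)), 13575) = Add(Rational(-250270, 7), 13575) = Rational(-155245, 7)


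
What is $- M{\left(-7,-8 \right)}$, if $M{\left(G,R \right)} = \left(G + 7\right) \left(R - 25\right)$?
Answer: $0$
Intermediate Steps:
$M{\left(G,R \right)} = \left(-25 + R\right) \left(7 + G\right)$ ($M{\left(G,R \right)} = \left(7 + G\right) \left(-25 + R\right) = \left(-25 + R\right) \left(7 + G\right)$)
$- M{\left(-7,-8 \right)} = - (-175 - -175 + 7 \left(-8\right) - -56) = - (-175 + 175 - 56 + 56) = \left(-1\right) 0 = 0$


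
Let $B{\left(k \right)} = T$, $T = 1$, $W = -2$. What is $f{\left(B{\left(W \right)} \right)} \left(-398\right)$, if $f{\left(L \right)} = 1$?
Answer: $-398$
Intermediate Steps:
$B{\left(k \right)} = 1$
$f{\left(B{\left(W \right)} \right)} \left(-398\right) = 1 \left(-398\right) = -398$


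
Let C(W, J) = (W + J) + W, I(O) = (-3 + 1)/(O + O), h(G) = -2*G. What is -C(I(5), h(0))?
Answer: 2/5 ≈ 0.40000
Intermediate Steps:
I(O) = -1/O (I(O) = -2*1/(2*O) = -1/O)
C(W, J) = J + 2*W (C(W, J) = (J + W) + W = J + 2*W)
-C(I(5), h(0)) = -(-2*0 + 2*(-1/5)) = -(0 + 2*(-1*1/5)) = -(0 + 2*(-1/5)) = -(0 - 2/5) = -1*(-2/5) = 2/5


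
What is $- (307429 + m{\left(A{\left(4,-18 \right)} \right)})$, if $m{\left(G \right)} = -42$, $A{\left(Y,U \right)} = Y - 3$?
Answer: $-307387$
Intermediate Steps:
$A{\left(Y,U \right)} = -3 + Y$
$- (307429 + m{\left(A{\left(4,-18 \right)} \right)}) = - (307429 - 42) = \left(-1\right) 307387 = -307387$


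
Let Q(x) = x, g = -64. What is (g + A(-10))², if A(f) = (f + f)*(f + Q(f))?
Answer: 112896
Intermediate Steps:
A(f) = 4*f² (A(f) = (f + f)*(f + f) = (2*f)*(2*f) = 4*f²)
(g + A(-10))² = (-64 + 4*(-10)²)² = (-64 + 4*100)² = (-64 + 400)² = 336² = 112896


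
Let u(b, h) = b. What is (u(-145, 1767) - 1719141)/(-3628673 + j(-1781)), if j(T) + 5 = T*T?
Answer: 1719286/456717 ≈ 3.7644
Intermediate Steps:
j(T) = -5 + T² (j(T) = -5 + T*T = -5 + T²)
(u(-145, 1767) - 1719141)/(-3628673 + j(-1781)) = (-145 - 1719141)/(-3628673 + (-5 + (-1781)²)) = -1719286/(-3628673 + (-5 + 3171961)) = -1719286/(-3628673 + 3171956) = -1719286/(-456717) = -1719286*(-1/456717) = 1719286/456717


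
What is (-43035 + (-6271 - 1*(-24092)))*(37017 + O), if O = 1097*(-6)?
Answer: -767388090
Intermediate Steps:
O = -6582
(-43035 + (-6271 - 1*(-24092)))*(37017 + O) = (-43035 + (-6271 - 1*(-24092)))*(37017 - 6582) = (-43035 + (-6271 + 24092))*30435 = (-43035 + 17821)*30435 = -25214*30435 = -767388090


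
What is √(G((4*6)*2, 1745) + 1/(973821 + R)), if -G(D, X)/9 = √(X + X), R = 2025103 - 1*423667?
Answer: √(2575257 - 59687537544441*√3490)/2575257 ≈ 23.058*I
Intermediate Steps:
R = 1601436 (R = 2025103 - 423667 = 1601436)
G(D, X) = -9*√2*√X (G(D, X) = -9*√(X + X) = -9*√2*√X)
√(G((4*6)*2, 1745) + 1/(973821 + R)) = √(-9*√2*√1745 + 1/(973821 + 1601436)) = √(-9*√3490 + 1/2575257) = √(1/2575257 - 9*√3490)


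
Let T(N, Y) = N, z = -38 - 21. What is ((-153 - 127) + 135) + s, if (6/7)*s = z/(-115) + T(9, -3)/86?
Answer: -8561537/59340 ≈ -144.28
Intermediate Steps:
z = -59
s = 42763/59340 (s = 7*(-59/(-115) + 9/86)/6 = 7*(-59*(-1/115) + 9*(1/86))/6 = 7*(59/115 + 9/86)/6 = (7/6)*(6109/9890) = 42763/59340 ≈ 0.72064)
((-153 - 127) + 135) + s = ((-153 - 127) + 135) + 42763/59340 = (-280 + 135) + 42763/59340 = -145 + 42763/59340 = -8561537/59340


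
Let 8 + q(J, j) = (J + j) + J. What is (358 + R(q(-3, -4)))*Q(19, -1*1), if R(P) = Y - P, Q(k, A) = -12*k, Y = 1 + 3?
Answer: -86640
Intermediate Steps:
Y = 4
q(J, j) = -8 + j + 2*J (q(J, j) = -8 + ((J + j) + J) = -8 + (j + 2*J) = -8 + j + 2*J)
R(P) = 4 - P
(358 + R(q(-3, -4)))*Q(19, -1*1) = (358 + (4 - (-8 - 4 + 2*(-3))))*(-12*19) = (358 + (4 - (-8 - 4 - 6)))*(-228) = (358 + (4 - 1*(-18)))*(-228) = (358 + (4 + 18))*(-228) = (358 + 22)*(-228) = 380*(-228) = -86640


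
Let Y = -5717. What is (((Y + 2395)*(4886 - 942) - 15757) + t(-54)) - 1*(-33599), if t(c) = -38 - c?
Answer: -13084110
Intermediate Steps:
(((Y + 2395)*(4886 - 942) - 15757) + t(-54)) - 1*(-33599) = (((-5717 + 2395)*(4886 - 942) - 15757) + (-38 - 1*(-54))) - 1*(-33599) = ((-3322*3944 - 15757) + (-38 + 54)) + 33599 = ((-13101968 - 15757) + 16) + 33599 = (-13117725 + 16) + 33599 = -13117709 + 33599 = -13084110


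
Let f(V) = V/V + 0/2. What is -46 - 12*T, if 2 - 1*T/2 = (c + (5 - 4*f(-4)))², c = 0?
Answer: -70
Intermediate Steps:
f(V) = 1 (f(V) = 1 + 0*(½) = 1 + 0 = 1)
T = 2 (T = 4 - 2*(0 + (5 - 4*1))² = 4 - 2*(0 + (5 - 4))² = 4 - 2*(0 + 1)² = 4 - 2*1² = 4 - 2*1 = 4 - 2 = 2)
-46 - 12*T = -46 - 12*2 = -46 - 24 = -70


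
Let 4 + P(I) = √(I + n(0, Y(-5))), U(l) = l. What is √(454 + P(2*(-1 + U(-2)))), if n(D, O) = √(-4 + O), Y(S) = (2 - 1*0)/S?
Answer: √(11250 + 5*√5*√(-30 + I*√110))/5 ≈ 21.223 + 0.058558*I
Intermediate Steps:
Y(S) = 2/S (Y(S) = (2 + 0)/S = 2/S)
P(I) = -4 + √(I + I*√110/5) (P(I) = -4 + √(I + √(-4 + 2/(-5))) = -4 + √(I + √(-4 + 2*(-⅕))) = -4 + √(I + √(-4 - ⅖)) = -4 + √(I + √(-22/5)) = -4 + √(I + I*√110/5))
√(454 + P(2*(-1 + U(-2)))) = √(454 + (-4 + √(25*(2*(-1 - 2)) + 5*I*√110)/5)) = √(454 + (-4 + √(25*(2*(-3)) + 5*I*√110)/5)) = √(454 + (-4 + √(25*(-6) + 5*I*√110)/5)) = √(454 + (-4 + √(-150 + 5*I*√110)/5)) = √(450 + √(-150 + 5*I*√110)/5)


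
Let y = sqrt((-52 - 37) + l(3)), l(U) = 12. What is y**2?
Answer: -77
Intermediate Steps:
y = I*sqrt(77) (y = sqrt((-52 - 37) + 12) = sqrt(-89 + 12) = sqrt(-77) = I*sqrt(77) ≈ 8.775*I)
y**2 = (I*sqrt(77))**2 = -77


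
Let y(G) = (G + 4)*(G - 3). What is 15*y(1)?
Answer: -150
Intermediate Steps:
y(G) = (-3 + G)*(4 + G) (y(G) = (4 + G)*(-3 + G) = (-3 + G)*(4 + G))
15*y(1) = 15*(-12 + 1 + 1²) = 15*(-12 + 1 + 1) = 15*(-10) = -150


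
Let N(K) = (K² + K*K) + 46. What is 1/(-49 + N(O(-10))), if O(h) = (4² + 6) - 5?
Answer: 1/575 ≈ 0.0017391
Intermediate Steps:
O(h) = 17 (O(h) = (16 + 6) - 5 = 22 - 5 = 17)
N(K) = 46 + 2*K² (N(K) = (K² + K²) + 46 = 2*K² + 46 = 46 + 2*K²)
1/(-49 + N(O(-10))) = 1/(-49 + (46 + 2*17²)) = 1/(-49 + (46 + 2*289)) = 1/(-49 + (46 + 578)) = 1/(-49 + 624) = 1/575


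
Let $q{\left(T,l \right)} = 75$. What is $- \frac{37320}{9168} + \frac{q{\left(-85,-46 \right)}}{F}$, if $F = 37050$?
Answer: $- \frac{191947}{47177} \approx -4.0687$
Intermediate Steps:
$- \frac{37320}{9168} + \frac{q{\left(-85,-46 \right)}}{F} = - \frac{37320}{9168} + \frac{75}{37050} = \left(-37320\right) \frac{1}{9168} + 75 \cdot \frac{1}{37050} = - \frac{1555}{382} + \frac{1}{494} = - \frac{191947}{47177}$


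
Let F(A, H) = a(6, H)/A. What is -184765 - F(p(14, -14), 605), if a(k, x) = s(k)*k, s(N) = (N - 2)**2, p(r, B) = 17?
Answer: -3141101/17 ≈ -1.8477e+5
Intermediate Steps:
s(N) = (-2 + N)**2
a(k, x) = k*(-2 + k)**2 (a(k, x) = (-2 + k)**2*k = k*(-2 + k)**2)
F(A, H) = 96/A (F(A, H) = (6*(-2 + 6)**2)/A = (6*4**2)/A = (6*16)/A = 96/A)
-184765 - F(p(14, -14), 605) = -184765 - 96/17 = -3141101/17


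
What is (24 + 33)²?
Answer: 3249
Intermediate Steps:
(24 + 33)² = 57² = 3249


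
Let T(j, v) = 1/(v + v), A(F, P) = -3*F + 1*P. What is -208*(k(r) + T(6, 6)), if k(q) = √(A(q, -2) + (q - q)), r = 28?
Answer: -52/3 - 208*I*√86 ≈ -17.333 - 1928.9*I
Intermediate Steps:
A(F, P) = P - 3*F (A(F, P) = -3*F + P = P - 3*F)
T(j, v) = 1/(2*v)
k(q) = √(-2 - 3*q) (k(q) = √((-2 - 3*q) + (q - q)) = √((-2 - 3*q) + 0) = √(-2 - 3*q))
-208*(k(r) + T(6, 6)) = -208*(√(-2 - 3*28) + (½)/6) = -208*(√(-2 - 84) + (½)*(⅙)) = -208*(√(-86) + 1/12) = -208*(I*√86 + 1/12) = -208*(1/12 + I*√86) = -52/3 - 208*I*√86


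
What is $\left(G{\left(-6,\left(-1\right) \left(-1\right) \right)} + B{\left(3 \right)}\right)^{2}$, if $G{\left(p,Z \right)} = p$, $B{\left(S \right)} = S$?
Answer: $9$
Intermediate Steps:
$\left(G{\left(-6,\left(-1\right) \left(-1\right) \right)} + B{\left(3 \right)}\right)^{2} = \left(-6 + 3\right)^{2} = \left(-3\right)^{2} = 9$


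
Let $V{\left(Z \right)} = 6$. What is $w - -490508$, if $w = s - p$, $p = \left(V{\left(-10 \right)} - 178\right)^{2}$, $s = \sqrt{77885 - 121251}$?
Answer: $460924 + i \sqrt{43366} \approx 4.6092 \cdot 10^{5} + 208.25 i$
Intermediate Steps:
$s = i \sqrt{43366}$ ($s = \sqrt{-43366} = i \sqrt{43366} \approx 208.25 i$)
$p = 29584$ ($p = \left(6 - 178\right)^{2} = \left(-172\right)^{2} = 29584$)
$w = -29584 + i \sqrt{43366}$ ($w = i \sqrt{43366} - 29584 = -29584 + i \sqrt{43366} \approx -29584.0 + 208.25 i$)
$w - -490508 = \left(-29584 + i \sqrt{43366}\right) - -490508 = \left(-29584 + i \sqrt{43366}\right) + 490508 = 460924 + i \sqrt{43366}$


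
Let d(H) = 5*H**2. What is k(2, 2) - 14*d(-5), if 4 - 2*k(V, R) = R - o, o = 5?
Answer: -3493/2 ≈ -1746.5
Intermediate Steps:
k(V, R) = 9/2 - R/2 (k(V, R) = 2 - (R - 1*5)/2 = 2 - (R - 5)/2 = 2 - (-5 + R)/2 = 2 + (5/2 - R/2) = 9/2 - R/2)
k(2, 2) - 14*d(-5) = (9/2 - 1/2*2) - 70*(-5)**2 = (9/2 - 1) - 70*25 = 7/2 - 14*125 = 7/2 - 1750 = -3493/2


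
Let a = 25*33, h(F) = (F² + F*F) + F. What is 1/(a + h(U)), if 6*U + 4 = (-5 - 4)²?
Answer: 9/10505 ≈ 0.00085673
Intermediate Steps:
U = 77/6 (U = -⅔ + (-5 - 4)²/6 = -⅔ + (⅙)*(-9)² = -⅔ + (⅙)*81 = -⅔ + 27/2 = 77/6 ≈ 12.833)
h(F) = F + 2*F² (h(F) = (F² + F²) + F = 2*F² + F = F + 2*F²)
a = 825
1/(a + h(U)) = 1/(825 + 77*(1 + 2*(77/6))/6) = 1/(825 + 77*(1 + 77/3)/6) = 1/(825 + (77/6)*(80/3)) = 1/(825 + 3080/9) = 1/(10505/9) = 9/10505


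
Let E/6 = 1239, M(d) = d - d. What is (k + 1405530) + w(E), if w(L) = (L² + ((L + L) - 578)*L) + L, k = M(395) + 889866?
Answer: 163799046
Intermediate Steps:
M(d) = 0
E = 7434 (E = 6*1239 = 7434)
k = 889866 (k = 0 + 889866 = 889866)
w(L) = L + L² + L*(-578 + 2*L) (w(L) = (L² + (2*L - 578)*L) + L = (L² + (-578 + 2*L)*L) + L = (L² + L*(-578 + 2*L)) + L = L + L² + L*(-578 + 2*L))
(k + 1405530) + w(E) = (889866 + 1405530) + 7434*(-577 + 3*7434) = 2295396 + 7434*(-577 + 22302) = 2295396 + 7434*21725 = 2295396 + 161503650 = 163799046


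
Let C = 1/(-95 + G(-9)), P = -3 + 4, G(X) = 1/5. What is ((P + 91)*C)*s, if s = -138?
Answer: 10580/79 ≈ 133.92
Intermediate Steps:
G(X) = ⅕
P = 1
C = -5/474 (C = 1/(-95 + ⅕) = 1/(-474/5) = -5/474 ≈ -0.010549)
((P + 91)*C)*s = ((1 + 91)*(-5/474))*(-138) = (92*(-5/474))*(-138) = -230/237*(-138) = 10580/79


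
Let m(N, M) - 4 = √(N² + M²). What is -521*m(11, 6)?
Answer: -2084 - 521*√157 ≈ -8612.1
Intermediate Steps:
m(N, M) = 4 + √(M² + N²) (m(N, M) = 4 + √(N² + M²) = 4 + √(M² + N²))
-521*m(11, 6) = -521*(4 + √(6² + 11²)) = -521*(4 + √(36 + 121)) = -521*(4 + √157) = -2084 - 521*√157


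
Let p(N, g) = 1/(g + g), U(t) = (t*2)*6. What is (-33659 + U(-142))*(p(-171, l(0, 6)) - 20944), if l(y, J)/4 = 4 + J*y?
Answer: 23700530141/32 ≈ 7.4064e+8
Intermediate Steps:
U(t) = 12*t (U(t) = (2*t)*6 = 12*t)
l(y, J) = 16 + 4*J*y (l(y, J) = 4*(4 + J*y) = 16 + 4*J*y)
p(N, g) = 1/(2*g)
(-33659 + U(-142))*(p(-171, l(0, 6)) - 20944) = (-33659 + 12*(-142))*(1/(2*(16 + 4*6*0)) - 20944) = (-33659 - 1704)*(1/(2*(16 + 0)) - 20944) = -35363*((1/2)/16 - 20944) = -35363*((1/2)*(1/16) - 20944) = -35363*(1/32 - 20944) = -35363*(-670207/32) = 23700530141/32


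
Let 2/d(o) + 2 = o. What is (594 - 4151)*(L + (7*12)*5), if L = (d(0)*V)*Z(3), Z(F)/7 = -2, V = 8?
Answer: -1892324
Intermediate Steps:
Z(F) = -14 (Z(F) = 7*(-2) = -14)
d(o) = 2/(-2 + o)
L = 112 (L = ((2/(-2 + 0))*8)*(-14) = ((2/(-2))*8)*(-14) = ((2*(-1/2))*8)*(-14) = -1*8*(-14) = -8*(-14) = 112)
(594 - 4151)*(L + (7*12)*5) = (594 - 4151)*(112 + (7*12)*5) = -3557*(112 + 84*5) = -3557*(112 + 420) = -3557*532 = -1892324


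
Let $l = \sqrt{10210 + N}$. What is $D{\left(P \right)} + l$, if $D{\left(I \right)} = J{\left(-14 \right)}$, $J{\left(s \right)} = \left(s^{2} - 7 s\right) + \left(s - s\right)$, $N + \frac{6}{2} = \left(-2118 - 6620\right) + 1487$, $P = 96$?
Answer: $294 + 2 \sqrt{739} \approx 348.37$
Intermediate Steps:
$N = -7254$ ($N = -3 + \left(\left(-2118 - 6620\right) + 1487\right) = -3 + \left(-8738 + 1487\right) = -3 - 7251 = -7254$)
$J{\left(s \right)} = s^{2} - 7 s$ ($J{\left(s \right)} = \left(s^{2} - 7 s\right) + 0 = s^{2} - 7 s$)
$l = 2 \sqrt{739}$ ($l = \sqrt{10210 - 7254} = \sqrt{2956} = 2 \sqrt{739} \approx 54.369$)
$D{\left(I \right)} = 294$ ($D{\left(I \right)} = - 14 \left(-7 - 14\right) = \left(-14\right) \left(-21\right) = 294$)
$D{\left(P \right)} + l = 294 + 2 \sqrt{739}$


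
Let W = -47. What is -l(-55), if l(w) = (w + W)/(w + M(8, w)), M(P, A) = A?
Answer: -51/55 ≈ -0.92727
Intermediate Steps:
l(w) = (-47 + w)/(2*w) (l(w) = (w - 47)/(w + w) = (-47 + w)/((2*w)) = (-47 + w)*(1/(2*w)) = (-47 + w)/(2*w))
-l(-55) = -(-47 - 55)/(2*(-55)) = -(-1)*(-102)/(2*55) = -1*51/55 = -51/55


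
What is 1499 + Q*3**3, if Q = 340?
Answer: 10679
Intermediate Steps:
1499 + Q*3**3 = 1499 + 340*3**3 = 1499 + 340*27 = 1499 + 9180 = 10679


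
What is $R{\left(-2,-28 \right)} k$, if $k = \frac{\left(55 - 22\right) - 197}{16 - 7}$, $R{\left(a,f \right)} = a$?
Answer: $\frac{328}{9} \approx 36.444$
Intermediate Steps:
$k = - \frac{164}{9}$ ($k = \frac{\left(55 - 22\right) - 197}{9} = \left(33 - 197\right) \frac{1}{9} = \left(-164\right) \frac{1}{9} = - \frac{164}{9} \approx -18.222$)
$R{\left(-2,-28 \right)} k = \left(-2\right) \left(- \frac{164}{9}\right) = \frac{328}{9}$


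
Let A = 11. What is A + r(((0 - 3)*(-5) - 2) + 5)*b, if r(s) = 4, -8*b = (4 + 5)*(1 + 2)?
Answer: -5/2 ≈ -2.5000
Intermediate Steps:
b = -27/8 (b = -(4 + 5)*(1 + 2)/8 = -9*3/8 = -⅛*27 = -27/8 ≈ -3.3750)
A + r(((0 - 3)*(-5) - 2) + 5)*b = 11 + 4*(-27/8) = 11 - 27/2 = -5/2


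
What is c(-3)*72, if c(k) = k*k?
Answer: 648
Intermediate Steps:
c(k) = k²
c(-3)*72 = (-3)²*72 = 9*72 = 648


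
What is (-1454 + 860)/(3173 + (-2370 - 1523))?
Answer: 33/40 ≈ 0.82500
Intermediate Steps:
(-1454 + 860)/(3173 + (-2370 - 1523)) = -594/(3173 - 3893) = -594/(-720) = -594*(-1/720) = 33/40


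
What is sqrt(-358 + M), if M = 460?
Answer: sqrt(102) ≈ 10.100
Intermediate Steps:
sqrt(-358 + M) = sqrt(-358 + 460) = sqrt(102)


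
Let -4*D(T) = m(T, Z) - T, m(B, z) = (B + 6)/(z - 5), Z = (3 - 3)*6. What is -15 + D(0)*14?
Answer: -54/5 ≈ -10.800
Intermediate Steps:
Z = 0 (Z = 0*6 = 0)
m(B, z) = (6 + B)/(-5 + z)
D(T) = 3/10 + 3*T/10 (D(T) = -((6 + T)/(-5 + 0) - T)/4 = -((6 + T)/(-5) - T)/4 = -(-(6 + T)/5 - T)/4 = -((-6/5 - T/5) - T)/4 = -(-6/5 - 6*T/5)/4 = 3/10 + 3*T/10)
-15 + D(0)*14 = -15 + (3/10 + (3/10)*0)*14 = -15 + (3/10 + 0)*14 = -15 + (3/10)*14 = -15 + 21/5 = -54/5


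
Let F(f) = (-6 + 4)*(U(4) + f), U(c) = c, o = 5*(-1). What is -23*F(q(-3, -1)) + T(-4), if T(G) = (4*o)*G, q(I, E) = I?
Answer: 126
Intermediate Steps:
o = -5
F(f) = -8 - 2*f (F(f) = (-6 + 4)*(4 + f) = -2*(4 + f) = -8 - 2*f)
T(G) = -20*G (T(G) = (4*(-5))*G = -20*G)
-23*F(q(-3, -1)) + T(-4) = -23*(-8 - 2*(-3)) - 20*(-4) = -23*(-8 + 6) + 80 = -23*(-2) + 80 = 46 + 80 = 126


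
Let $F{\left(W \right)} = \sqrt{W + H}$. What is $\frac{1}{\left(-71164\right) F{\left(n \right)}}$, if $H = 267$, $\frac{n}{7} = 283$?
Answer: $- \frac{\sqrt{562}}{79988336} \approx -2.9637 \cdot 10^{-7}$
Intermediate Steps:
$n = 1981$ ($n = 7 \cdot 283 = 1981$)
$F{\left(W \right)} = \sqrt{267 + W}$ ($F{\left(W \right)} = \sqrt{W + 267} = \sqrt{267 + W}$)
$\frac{1}{\left(-71164\right) F{\left(n \right)}} = \frac{1}{\left(-71164\right) \sqrt{267 + 1981}} = - \frac{1}{71164 \sqrt{2248}} = - \frac{1}{71164 \cdot 2 \sqrt{562}} = - \frac{\frac{1}{1124} \sqrt{562}}{71164} = - \frac{\sqrt{562}}{79988336}$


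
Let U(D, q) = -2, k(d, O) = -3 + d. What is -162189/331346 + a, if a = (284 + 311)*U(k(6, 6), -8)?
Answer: -394463929/331346 ≈ -1190.5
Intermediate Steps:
a = -1190 (a = (284 + 311)*(-2) = 595*(-2) = -1190)
-162189/331346 + a = -162189/331346 - 1190 = -394463929/331346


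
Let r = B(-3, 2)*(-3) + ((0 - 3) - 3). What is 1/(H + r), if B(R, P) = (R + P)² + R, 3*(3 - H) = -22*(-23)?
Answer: -3/497 ≈ -0.0060362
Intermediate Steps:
H = -497/3 (H = 3 - (-22)*(-23)/3 = 3 - ⅓*506 = 3 - 506/3 = -497/3 ≈ -165.67)
B(R, P) = R + (P + R)² (B(R, P) = (P + R)² + R = R + (P + R)²)
r = 0 (r = (-3 + (2 - 3)²)*(-3) + ((0 - 3) - 3) = (-3 + (-1)²)*(-3) + (-3 - 3) = (-3 + 1)*(-3) - 6 = -2*(-3) - 6 = 6 - 6 = 0)
1/(H + r) = 1/(-497/3 + 0) = 1/(-497/3) = -3/497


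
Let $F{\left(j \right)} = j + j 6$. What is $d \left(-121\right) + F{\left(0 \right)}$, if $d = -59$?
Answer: $7139$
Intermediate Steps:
$F{\left(j \right)} = 7 j$ ($F{\left(j \right)} = j + 6 j = 7 j$)
$d \left(-121\right) + F{\left(0 \right)} = \left(-59\right) \left(-121\right) + 7 \cdot 0 = 7139 + 0 = 7139$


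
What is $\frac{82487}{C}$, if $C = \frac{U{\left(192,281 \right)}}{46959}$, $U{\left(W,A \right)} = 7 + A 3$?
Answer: $\frac{3873507033}{850} \approx 4.5571 \cdot 10^{6}$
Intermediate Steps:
$U{\left(W,A \right)} = 7 + 3 A$
$C = \frac{850}{46959}$ ($C = \frac{7 + 3 \cdot 281}{46959} = \left(7 + 843\right) \frac{1}{46959} = 850 \cdot \frac{1}{46959} = \frac{850}{46959} \approx 0.018101$)
$\frac{82487}{C} = \frac{82487}{\frac{850}{46959}} = 82487 \cdot \frac{46959}{850} = \frac{3873507033}{850}$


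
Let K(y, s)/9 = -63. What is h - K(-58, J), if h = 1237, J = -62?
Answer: 1804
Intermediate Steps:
K(y, s) = -567 (K(y, s) = 9*(-63) = -567)
h - K(-58, J) = 1237 - 1*(-567) = 1237 + 567 = 1804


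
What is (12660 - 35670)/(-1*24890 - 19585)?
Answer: 1534/2965 ≈ 0.51737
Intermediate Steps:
(12660 - 35670)/(-1*24890 - 19585) = -23010/(-24890 - 19585) = -23010/(-44475) = -23010*(-1/44475) = 1534/2965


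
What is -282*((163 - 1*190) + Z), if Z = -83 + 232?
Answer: -34404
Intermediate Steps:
Z = 149
-282*((163 - 1*190) + Z) = -282*((163 - 1*190) + 149) = -282*((163 - 190) + 149) = -282*(-27 + 149) = -282*122 = -34404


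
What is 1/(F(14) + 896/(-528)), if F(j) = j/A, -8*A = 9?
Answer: -99/1400 ≈ -0.070714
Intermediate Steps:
A = -9/8 (A = -⅛*9 = -9/8 ≈ -1.1250)
F(j) = -8*j/9 (F(j) = j/(-9/8) = j*(-8/9) = -8*j/9)
1/(F(14) + 896/(-528)) = 1/(-8/9*14 + 896/(-528)) = 1/(-112/9 + 896*(-1/528)) = 1/(-112/9 - 56/33) = 1/(-1400/99) = -99/1400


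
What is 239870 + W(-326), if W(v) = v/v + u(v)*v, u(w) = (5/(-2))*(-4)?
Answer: 236611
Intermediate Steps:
u(w) = 10 (u(w) = (5*(-½))*(-4) = -5/2*(-4) = 10)
W(v) = 1 + 10*v (W(v) = v/v + 10*v = 1 + 10*v)
239870 + W(-326) = 239870 + (1 + 10*(-326)) = 239870 + (1 - 3260) = 239870 - 3259 = 236611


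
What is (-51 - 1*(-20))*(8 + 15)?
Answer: -713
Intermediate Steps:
(-51 - 1*(-20))*(8 + 15) = (-51 + 20)*23 = -31*23 = -713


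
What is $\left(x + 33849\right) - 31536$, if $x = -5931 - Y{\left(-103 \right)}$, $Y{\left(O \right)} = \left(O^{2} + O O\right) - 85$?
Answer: $-24751$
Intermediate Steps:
$Y{\left(O \right)} = -85 + 2 O^{2}$ ($Y{\left(O \right)} = \left(O^{2} + O^{2}\right) - 85 = 2 O^{2} - 85 = -85 + 2 O^{2}$)
$x = -27064$ ($x = -5931 - \left(-85 + 2 \left(-103\right)^{2}\right) = -5931 - \left(-85 + 2 \cdot 10609\right) = -5931 - \left(-85 + 21218\right) = -5931 - 21133 = -27064$)
$\left(x + 33849\right) - 31536 = \left(-27064 + 33849\right) - 31536 = 6785 - 31536 = -24751$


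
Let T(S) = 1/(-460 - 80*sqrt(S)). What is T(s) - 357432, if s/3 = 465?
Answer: -155776014217/435820 - 3*sqrt(155)/108955 ≈ -3.5743e+5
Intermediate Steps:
s = 1395 (s = 3*465 = 1395)
T(s) - 357432 = -1/(460 + 80*sqrt(1395)) - 357432 = -1/(460 + 80*(3*sqrt(155))) - 357432 = -1/(460 + 240*sqrt(155)) - 357432 = -357432 - 1/(460 + 240*sqrt(155))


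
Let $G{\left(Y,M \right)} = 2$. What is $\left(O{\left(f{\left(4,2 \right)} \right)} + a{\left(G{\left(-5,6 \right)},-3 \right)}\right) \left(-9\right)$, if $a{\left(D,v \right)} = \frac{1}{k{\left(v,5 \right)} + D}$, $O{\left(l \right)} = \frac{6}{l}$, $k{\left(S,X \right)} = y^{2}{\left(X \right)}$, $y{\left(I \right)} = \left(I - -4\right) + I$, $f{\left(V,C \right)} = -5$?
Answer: $\frac{1183}{110} \approx 10.755$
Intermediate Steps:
$y{\left(I \right)} = 4 + 2 I$ ($y{\left(I \right)} = \left(I + 4\right) + I = \left(4 + I\right) + I = 4 + 2 I$)
$k{\left(S,X \right)} = \left(4 + 2 X\right)^{2}$
$a{\left(D,v \right)} = \frac{1}{196 + D}$ ($a{\left(D,v \right)} = \frac{1}{4 \left(2 + 5\right)^{2} + D} = \frac{1}{4 \cdot 7^{2} + D} = \frac{1}{4 \cdot 49 + D} = \frac{1}{196 + D}$)
$\left(O{\left(f{\left(4,2 \right)} \right)} + a{\left(G{\left(-5,6 \right)},-3 \right)}\right) \left(-9\right) = \left(\frac{6}{-5} + \frac{1}{196 + 2}\right) \left(-9\right) = \left(6 \left(- \frac{1}{5}\right) + \frac{1}{198}\right) \left(-9\right) = \left(- \frac{6}{5} + \frac{1}{198}\right) \left(-9\right) = \left(- \frac{1183}{990}\right) \left(-9\right) = \frac{1183}{110}$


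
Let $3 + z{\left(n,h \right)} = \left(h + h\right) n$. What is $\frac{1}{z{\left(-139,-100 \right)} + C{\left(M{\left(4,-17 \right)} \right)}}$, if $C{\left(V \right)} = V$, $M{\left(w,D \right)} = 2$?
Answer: $\frac{1}{27799} \approx 3.5973 \cdot 10^{-5}$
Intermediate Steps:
$z{\left(n,h \right)} = -3 + 2 h n$ ($z{\left(n,h \right)} = -3 + \left(h + h\right) n = -3 + 2 h n$)
$\frac{1}{z{\left(-139,-100 \right)} + C{\left(M{\left(4,-17 \right)} \right)}} = \frac{1}{\left(-3 + 2 \left(-100\right) \left(-139\right)\right) + 2} = \frac{1}{\left(-3 + 27800\right) + 2} = \frac{1}{27797 + 2} = \frac{1}{27799}$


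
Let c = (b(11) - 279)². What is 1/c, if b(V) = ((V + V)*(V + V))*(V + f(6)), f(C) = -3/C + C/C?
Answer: 1/27952369 ≈ 3.5775e-8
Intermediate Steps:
f(C) = 1 - 3/C (f(C) = -3/C + 1 = 1 - 3/C)
b(V) = 4*V²*(½ + V) (b(V) = ((V + V)*(V + V))*(V + (-3 + 6)/6) = ((2*V)*(2*V))*(V + (⅙)*3) = (4*V²)*(V + ½) = (4*V²)*(½ + V) = 4*V²*(½ + V))
c = 27952369 (c = (11²*(2 + 4*11) - 279)² = (121*(2 + 44) - 279)² = (121*46 - 279)² = (5566 - 279)² = 5287² = 27952369)
1/c = 1/27952369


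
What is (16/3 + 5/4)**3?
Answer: 493039/1728 ≈ 285.32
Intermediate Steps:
(16/3 + 5/4)**3 = (79/12)**3 = 493039/1728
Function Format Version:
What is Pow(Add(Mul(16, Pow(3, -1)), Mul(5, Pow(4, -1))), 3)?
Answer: Rational(493039, 1728) ≈ 285.32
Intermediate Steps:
Pow(Add(Mul(16, Pow(3, -1)), Mul(5, Pow(4, -1))), 3) = Pow(Add(Mul(16, Rational(1, 3)), Mul(5, Rational(1, 4))), 3) = Pow(Add(Rational(16, 3), Rational(5, 4)), 3) = Pow(Rational(79, 12), 3) = Rational(493039, 1728)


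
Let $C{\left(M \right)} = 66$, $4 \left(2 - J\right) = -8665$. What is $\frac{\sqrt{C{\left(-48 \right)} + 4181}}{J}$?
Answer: $\frac{4 \sqrt{4247}}{8673} \approx 0.030056$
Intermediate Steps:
$J = \frac{8673}{4}$ ($J = 2 - - \frac{8665}{4} = 2 + \frac{8665}{4} = \frac{8673}{4} \approx 2168.3$)
$\frac{\sqrt{C{\left(-48 \right)} + 4181}}{J} = \frac{\sqrt{66 + 4181}}{\frac{8673}{4}} = \sqrt{4247} \cdot \frac{4}{8673} = \frac{4 \sqrt{4247}}{8673}$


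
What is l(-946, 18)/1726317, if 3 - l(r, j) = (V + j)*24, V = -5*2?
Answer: -21/191813 ≈ -0.00010948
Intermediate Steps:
V = -10
l(r, j) = 243 - 24*j (l(r, j) = 3 - (-10 + j)*24 = 3 - (-240 + 24*j) = 3 + (240 - 24*j) = 243 - 24*j)
l(-946, 18)/1726317 = (243 - 24*18)/1726317 = (243 - 432)*(1/1726317) = -189*1/1726317 = -21/191813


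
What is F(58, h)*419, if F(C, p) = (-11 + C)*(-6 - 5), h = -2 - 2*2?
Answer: -216623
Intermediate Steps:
h = -6 (h = -2 - 4 = -6)
F(C, p) = 121 - 11*C (F(C, p) = (-11 + C)*(-11) = 121 - 11*C)
F(58, h)*419 = (121 - 11*58)*419 = (121 - 638)*419 = -517*419 = -216623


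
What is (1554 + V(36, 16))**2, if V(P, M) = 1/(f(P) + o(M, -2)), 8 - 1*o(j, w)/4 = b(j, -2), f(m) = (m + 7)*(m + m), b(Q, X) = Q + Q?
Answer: 21734253324001/9000000 ≈ 2.4149e+6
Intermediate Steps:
b(Q, X) = 2*Q
f(m) = 2*m*(7 + m) (f(m) = (7 + m)*(2*m) = 2*m*(7 + m))
o(j, w) = 32 - 8*j
V(P, M) = 1/(32 - 8*M + 2*P*(7 + P)) (V(P, M) = 1/(2*P*(7 + P) + (32 - 8*M)) = 1/(32 - 8*M + 2*P*(7 + P)))
(1554 + V(36, 16))**2 = (1554 + 1/(2*(16 - 4*16 + 36*(7 + 36))))**2 = (1554 + 1/(2*(16 - 64 + 36*43)))**2 = (1554 + 1/(2*(16 - 64 + 1548)))**2 = (1554 + (1/2)/1500)**2 = (1554 + (1/2)*(1/1500))**2 = (1554 + 1/3000)**2 = (4662001/3000)**2 = 21734253324001/9000000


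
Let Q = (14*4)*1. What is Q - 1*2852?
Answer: -2796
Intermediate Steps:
Q = 56 (Q = 56*1 = 56)
Q - 1*2852 = 56 - 1*2852 = 56 - 2852 = -2796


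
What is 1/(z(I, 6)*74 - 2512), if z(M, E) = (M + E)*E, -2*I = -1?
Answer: 1/374 ≈ 0.0026738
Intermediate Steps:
I = ½ (I = -½*(-1) = ½ ≈ 0.50000)
z(M, E) = E*(E + M) (z(M, E) = (E + M)*E = E*(E + M))
1/(z(I, 6)*74 - 2512) = 1/((6*(6 + ½))*74 - 2512) = 1/((6*(13/2))*74 - 2512) = 1/(39*74 - 2512) = 1/(2886 - 2512) = 1/374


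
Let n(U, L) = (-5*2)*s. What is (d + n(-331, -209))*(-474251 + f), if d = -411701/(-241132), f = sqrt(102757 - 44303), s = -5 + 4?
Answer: -1338820532271/241132 + 2823021*sqrt(58454)/241132 ≈ -5.5494e+6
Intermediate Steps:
s = -1
f = sqrt(58454) ≈ 241.77
d = 411701/241132 (d = -411701*(-1/241132) = 411701/241132 ≈ 1.7074)
n(U, L) = 10 (n(U, L) = -5*2*(-1) = -10*(-1) = 10)
(d + n(-331, -209))*(-474251 + f) = (411701/241132 + 10)*(-474251 + sqrt(58454)) = 2823021*(-474251 + sqrt(58454))/241132 = -1338820532271/241132 + 2823021*sqrt(58454)/241132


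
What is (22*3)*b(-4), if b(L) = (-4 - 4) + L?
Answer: -792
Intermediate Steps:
b(L) = -8 + L
(22*3)*b(-4) = (22*3)*(-8 - 4) = 66*(-12) = -792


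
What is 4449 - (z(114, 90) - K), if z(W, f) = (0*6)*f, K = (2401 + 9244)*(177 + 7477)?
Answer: 89135279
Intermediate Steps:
K = 89130830 (K = 11645*7654 = 89130830)
z(W, f) = 0 (z(W, f) = 0*f = 0)
4449 - (z(114, 90) - K) = 4449 - (0 - 1*89130830) = 4449 - (0 - 89130830) = 4449 - 1*(-89130830) = 4449 + 89130830 = 89135279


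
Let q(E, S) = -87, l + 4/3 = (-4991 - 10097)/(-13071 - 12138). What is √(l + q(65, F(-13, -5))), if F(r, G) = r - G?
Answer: I*√6194991307/8403 ≈ 9.3667*I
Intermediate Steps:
l = -18524/25209 (l = -4/3 + (-4991 - 10097)/(-13071 - 12138) = -4/3 - 15088/(-25209) = -4/3 - 15088*(-1/25209) = -4/3 + 15088/25209 = -18524/25209 ≈ -0.73482)
√(l + q(65, F(-13, -5))) = √(-18524/25209 - 87) = √(-2211707/25209) = I*√6194991307/8403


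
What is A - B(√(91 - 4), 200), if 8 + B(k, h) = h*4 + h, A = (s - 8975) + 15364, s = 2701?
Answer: 8098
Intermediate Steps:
A = 9090 (A = (2701 - 8975) + 15364 = -6274 + 15364 = 9090)
B(k, h) = -8 + 5*h (B(k, h) = -8 + (h*4 + h) = -8 + (4*h + h) = -8 + 5*h)
A - B(√(91 - 4), 200) = 9090 - (-8 + 5*200) = 9090 - (-8 + 1000) = 9090 - 1*992 = 9090 - 992 = 8098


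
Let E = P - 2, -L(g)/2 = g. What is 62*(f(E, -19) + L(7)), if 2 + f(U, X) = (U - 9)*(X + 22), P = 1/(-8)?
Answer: -12245/4 ≈ -3061.3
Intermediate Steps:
L(g) = -2*g
P = -1/8 ≈ -0.12500
E = -17/8 (E = -1/8 - 2 = -17/8 ≈ -2.1250)
f(U, X) = -2 + (-9 + U)*(22 + X) (f(U, X) = -2 + (U - 9)*(X + 22) = -2 + (-9 + U)*(22 + X))
62*(f(E, -19) + L(7)) = 62*((-200 - 9*(-19) + 22*(-17/8) - 17/8*(-19)) - 2*7) = 62*((-200 + 171 - 187/4 + 323/8) - 14) = 62*(-283/8 - 14) = 62*(-395/8) = -12245/4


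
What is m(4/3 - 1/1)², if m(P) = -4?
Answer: 16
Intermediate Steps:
m(4/3 - 1/1)² = (-4)² = 16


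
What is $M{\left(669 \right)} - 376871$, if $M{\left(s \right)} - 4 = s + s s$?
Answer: $71363$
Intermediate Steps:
$M{\left(s \right)} = 4 + s + s^{2}$ ($M{\left(s \right)} = 4 + \left(s + s s\right) = 4 + \left(s + s^{2}\right) = 4 + s + s^{2}$)
$M{\left(669 \right)} - 376871 = \left(4 + 669 + 669^{2}\right) - 376871 = \left(4 + 669 + 447561\right) - 376871 = 448234 - 376871 = 71363$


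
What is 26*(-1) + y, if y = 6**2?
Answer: 10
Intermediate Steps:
y = 36
26*(-1) + y = 26*(-1) + 36 = -26 + 36 = 10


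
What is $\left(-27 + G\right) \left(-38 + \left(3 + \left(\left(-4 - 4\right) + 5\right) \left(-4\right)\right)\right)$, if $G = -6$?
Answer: $759$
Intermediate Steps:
$\left(-27 + G\right) \left(-38 + \left(3 + \left(\left(-4 - 4\right) + 5\right) \left(-4\right)\right)\right) = \left(-27 - 6\right) \left(-38 + \left(3 + \left(\left(-4 - 4\right) + 5\right) \left(-4\right)\right)\right) = - 33 \left(-38 + \left(3 + \left(-8 + 5\right) \left(-4\right)\right)\right) = - 33 \left(-38 + \left(3 - -12\right)\right) = - 33 \left(-38 + \left(3 + 12\right)\right) = - 33 \left(-38 + 15\right) = \left(-33\right) \left(-23\right) = 759$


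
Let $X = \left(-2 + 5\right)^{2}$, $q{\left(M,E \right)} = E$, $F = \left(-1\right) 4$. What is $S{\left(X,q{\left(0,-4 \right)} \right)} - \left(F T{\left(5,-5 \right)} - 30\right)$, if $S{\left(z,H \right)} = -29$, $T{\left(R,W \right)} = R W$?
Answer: $-99$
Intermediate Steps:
$F = -4$
$X = 9$ ($X = 3^{2} = 9$)
$S{\left(X,q{\left(0,-4 \right)} \right)} - \left(F T{\left(5,-5 \right)} - 30\right) = -29 - \left(- 4 \cdot 5 \left(-5\right) - 30\right) = -29 - \left(\left(-4\right) \left(-25\right) - 30\right) = -29 - \left(100 - 30\right) = -29 - 70 = -99$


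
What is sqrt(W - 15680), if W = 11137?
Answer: I*sqrt(4543) ≈ 67.402*I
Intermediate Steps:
sqrt(W - 15680) = sqrt(11137 - 15680) = sqrt(-4543) = I*sqrt(4543)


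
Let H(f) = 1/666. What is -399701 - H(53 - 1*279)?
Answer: -266200867/666 ≈ -3.9970e+5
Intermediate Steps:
H(f) = 1/666
-399701 - H(53 - 1*279) = -399701 - 1*1/666 = -399701 - 1/666 = -266200867/666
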